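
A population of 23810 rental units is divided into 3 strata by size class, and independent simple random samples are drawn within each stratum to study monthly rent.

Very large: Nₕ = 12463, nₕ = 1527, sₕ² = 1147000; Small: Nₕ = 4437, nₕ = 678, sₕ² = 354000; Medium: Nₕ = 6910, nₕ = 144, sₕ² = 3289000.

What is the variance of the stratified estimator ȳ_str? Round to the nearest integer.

2080

Var(ȳ_str) = Σₕ Wₕ²(1 − fₕ)sₕ²/nₕ with Wₕ = Nₕ/N, N = 23810.
Very large: Wₕ = 0.52343553; term = 0.52343553²·(1 − 0.12252267)·1147000/1527 = 180.58708.
Small: Wₕ = 0.18635027; term = 0.18635027²·(1 − 0.15280595)·354000/678 = 15.360895.
Medium: Wₕ = 0.29021420; term = 0.29021420²·(1 − 0.02083936)·3289000/144 = 1883.6171.
Sum = 2079.5651.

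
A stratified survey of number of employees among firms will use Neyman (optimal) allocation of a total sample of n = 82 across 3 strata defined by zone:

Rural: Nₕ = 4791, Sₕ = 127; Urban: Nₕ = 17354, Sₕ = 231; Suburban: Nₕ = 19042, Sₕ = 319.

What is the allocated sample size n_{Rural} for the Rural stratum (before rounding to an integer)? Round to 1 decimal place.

4.7

Neyman allocation: nₕ = n·NₕSₕ / Σⱼ NⱼSⱼ.
Σ NⱼSⱼ = 4791·127 + 17354·231 + 19042·319 = 1.0691629 × 10^7.
n_{Rural} = 82·4791·127 / (1.0691629 × 10^7) = 4.7.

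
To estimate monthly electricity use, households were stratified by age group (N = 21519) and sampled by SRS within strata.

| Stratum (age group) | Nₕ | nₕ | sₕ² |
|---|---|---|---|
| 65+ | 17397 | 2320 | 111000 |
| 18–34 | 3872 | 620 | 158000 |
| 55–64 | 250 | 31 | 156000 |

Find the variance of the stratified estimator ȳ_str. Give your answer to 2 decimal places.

34.63

Var(ȳ_str) = Σₕ Wₕ²(1 − fₕ)sₕ²/nₕ with Wₕ = Nₕ/N, N = 21519.
65+: Wₕ = 0.80844835; term = 0.80844835²·(1 − 0.13335633)·111000/2320 = 27.100676.
18–34: Wₕ = 0.17993401; term = 0.17993401²·(1 − 0.16012397)·158000/620 = 6.9295832.
55–64: Wₕ = 0.01161764; term = 0.01161764²·(1 − 0.12400000)·156000/31 = 0.59498067.
Sum = 34.62524.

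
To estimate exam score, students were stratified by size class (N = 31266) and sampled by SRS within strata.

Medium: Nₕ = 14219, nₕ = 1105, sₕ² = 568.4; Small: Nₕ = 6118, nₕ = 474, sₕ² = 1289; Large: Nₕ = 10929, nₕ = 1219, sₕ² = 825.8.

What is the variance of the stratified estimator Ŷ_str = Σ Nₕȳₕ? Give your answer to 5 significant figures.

Var(Ŷ_str) = Σₕ Nₕ²(1 − fₕ)sₕ²/nₕ.
Medium: 14219²·(1 − 1105/14219)·568.4/1105 = 9.5917097 × 10^7.
Small: 6118²·(1 − 474/6118)·1289/474 = 9.3901181 × 10^7.
Large: 10929²·(1 − 1219/10929)·825.8/1219 = 7.1890388 × 10^7.
Sum = 2.6170867 × 10^8.

2.6171 × 10^8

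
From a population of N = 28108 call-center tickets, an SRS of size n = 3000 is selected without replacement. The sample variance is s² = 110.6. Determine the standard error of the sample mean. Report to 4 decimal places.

Under SRS without replacement, Var(ȳ) = (1 − f)·s²/n with f = n/N = 3000/28108 = 0.10673118.
Var(ȳ) = (1 − 0.10673118)·110.6/3000 = 0.89326882·0.036866667 = 0.032931844.
SE(ȳ) = √(0.032931844) = 0.1815.

0.1815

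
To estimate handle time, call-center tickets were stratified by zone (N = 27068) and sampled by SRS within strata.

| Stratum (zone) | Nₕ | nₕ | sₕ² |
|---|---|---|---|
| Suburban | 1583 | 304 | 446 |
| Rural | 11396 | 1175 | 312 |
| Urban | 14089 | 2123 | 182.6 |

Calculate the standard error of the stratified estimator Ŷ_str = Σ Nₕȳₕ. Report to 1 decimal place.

Var(Ŷ_str) = Σₕ Nₕ²(1 − fₕ)sₕ²/nₕ.
Suburban: 1583²·(1 − 304/1583)·446/304 = 2.9703849 × 10^6.
Rural: 11396²·(1 − 1175/11396)·312/1175 = 3.0928763 × 10^7.
Urban: 14089²·(1 − 2123/14089)·182.6/2123 = 1.4500399 × 10^7.
Sum = 4.8399547 × 10^7.
SE = √(4.8399547 × 10^7) = 6957.0.

6957.0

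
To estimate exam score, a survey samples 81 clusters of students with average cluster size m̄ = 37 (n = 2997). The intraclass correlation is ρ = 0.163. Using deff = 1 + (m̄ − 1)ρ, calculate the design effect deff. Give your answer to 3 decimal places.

6.868

deff = 1 + (37 − 1)·0.163 = 1 + 5.868 = 6.868.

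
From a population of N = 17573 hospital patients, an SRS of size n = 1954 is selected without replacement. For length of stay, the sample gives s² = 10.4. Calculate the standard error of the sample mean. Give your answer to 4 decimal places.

Under SRS without replacement, Var(ȳ) = (1 − f)·s²/n with f = n/N = 1954/17573 = 0.11119331.
Var(ȳ) = (1 − 0.11119331)·10.4/1954 = 0.88880669·0.0053224156 = 0.0047305986.
SE(ȳ) = √(0.0047305986) = 0.0688.

0.0688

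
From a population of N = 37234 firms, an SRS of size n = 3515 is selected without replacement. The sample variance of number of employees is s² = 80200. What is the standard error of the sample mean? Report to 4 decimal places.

4.5456

Under SRS without replacement, Var(ȳ) = (1 − f)·s²/n with f = n/N = 3515/37234 = 0.09440297.
Var(ȳ) = (1 − 0.09440297)·80200/3515 = 0.90559703·22.816501 = 20.662555.
SE(ȳ) = √(20.662555) = 4.5456.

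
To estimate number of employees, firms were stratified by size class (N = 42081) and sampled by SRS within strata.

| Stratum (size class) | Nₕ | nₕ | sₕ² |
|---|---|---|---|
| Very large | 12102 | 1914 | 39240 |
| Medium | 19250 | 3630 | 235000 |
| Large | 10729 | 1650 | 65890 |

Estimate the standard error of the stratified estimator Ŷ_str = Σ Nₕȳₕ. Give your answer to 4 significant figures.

Var(Ŷ_str) = Σₕ Nₕ²(1 − fₕ)sₕ²/nₕ.
Very large: 12102²·(1 − 1914/12102)·39240/1914 = 2.5277444 × 10^9.
Medium: 19250²·(1 − 3630/19250)·235000/3630 = 1.9465833 × 10^10.
Large: 10729²·(1 − 1650/10729)·65890/1650 = 3.8898497 × 10^9.
Sum = 2.5883427 × 10^10.
SE = √(2.5883427 × 10^10) = 160900.

160900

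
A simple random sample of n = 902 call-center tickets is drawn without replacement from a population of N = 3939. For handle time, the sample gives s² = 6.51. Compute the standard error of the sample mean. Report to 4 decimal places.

0.0746

Under SRS without replacement, Var(ȳ) = (1 − f)·s²/n with f = n/N = 902/3939 = 0.22899213.
Var(ȳ) = (1 − 0.22899213)·6.51/902 = 0.77100787·0.0072172949 = 0.0055645912.
SE(ȳ) = √(0.0055645912) = 0.0746.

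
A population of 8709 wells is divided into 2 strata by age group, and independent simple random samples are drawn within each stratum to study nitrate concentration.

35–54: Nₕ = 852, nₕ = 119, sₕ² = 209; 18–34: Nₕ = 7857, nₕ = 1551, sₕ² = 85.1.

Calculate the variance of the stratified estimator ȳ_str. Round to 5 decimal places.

0.05030

Var(ȳ_str) = Σₕ Wₕ²(1 − fₕ)sₕ²/nₕ with Wₕ = Nₕ/N, N = 8709.
35–54: Wₕ = 0.09782983; term = 0.09782983²·(1 − 0.13967136)·209/119 = 0.014461266.
18–34: Wₕ = 0.90217017; term = 0.90217017²·(1 − 0.19740359)·85.1/1551 = 0.035841972.
Sum = 0.050303238.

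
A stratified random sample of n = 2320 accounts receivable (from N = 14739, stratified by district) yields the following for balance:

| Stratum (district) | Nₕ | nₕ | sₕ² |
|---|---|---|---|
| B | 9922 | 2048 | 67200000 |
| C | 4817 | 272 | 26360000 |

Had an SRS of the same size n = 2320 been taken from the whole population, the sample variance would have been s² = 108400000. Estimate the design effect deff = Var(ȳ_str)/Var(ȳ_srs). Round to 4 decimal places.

Var(ȳ_str) = Σ Wₕ²(1−fₕ)sₕ²/nₕ with Wₕ = Nₕ/14739:
  B: (9922/14739)²·(1−2048/9922)·67200000/2048 = 11800.432
  C: (4817/14739)²·(1−272/4817)·26360000/272 = 9766.7708
  → Var(ȳ_str) = 21567.203.
Var(ȳ_srs) = (1 − 2320/14739)·108400000/2320 = 39369.501.
deff = 21567.203 / 39369.501 = 0.5478.

0.5478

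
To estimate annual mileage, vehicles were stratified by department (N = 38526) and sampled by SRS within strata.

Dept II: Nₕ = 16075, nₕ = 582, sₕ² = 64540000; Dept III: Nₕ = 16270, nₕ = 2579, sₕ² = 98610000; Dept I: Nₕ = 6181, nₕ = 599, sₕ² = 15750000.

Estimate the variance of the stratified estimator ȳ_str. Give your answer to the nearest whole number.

24957

Var(ȳ_str) = Σₕ Wₕ²(1 − fₕ)sₕ²/nₕ with Wₕ = Nₕ/N, N = 38526.
Dept II: Wₕ = 0.41725069; term = 0.41725069²·(1 − 0.03620529)·64540000/582 = 18607.355.
Dept III: Wₕ = 0.42231220; term = 0.42231220²·(1 − 0.15851260)·98610000/2579 = 5738.3165.
Dept I: Wₕ = 0.16043711; term = 0.16043711²·(1 − 0.09690989)·15750000/599 = 611.21566.
Sum = 24956.887.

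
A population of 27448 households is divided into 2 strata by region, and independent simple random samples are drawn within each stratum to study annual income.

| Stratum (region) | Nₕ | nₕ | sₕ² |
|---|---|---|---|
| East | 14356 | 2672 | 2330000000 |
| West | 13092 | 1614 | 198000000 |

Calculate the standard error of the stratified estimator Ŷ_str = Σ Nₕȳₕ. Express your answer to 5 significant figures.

1.2834 × 10^7

Var(Ŷ_str) = Σₕ Nₕ²(1 − fₕ)sₕ²/nₕ.
East: 14356²·(1 − 2672/14356)·2330000000/2672 = 1.4626636 × 10^14.
West: 13092²·(1 − 1614/13092)·198000000/1614 = 1.8434607 × 10^13.
Sum = 1.6470097 × 10^14.
SE = √(1.6470097 × 10^14) = 1.2834 × 10^7.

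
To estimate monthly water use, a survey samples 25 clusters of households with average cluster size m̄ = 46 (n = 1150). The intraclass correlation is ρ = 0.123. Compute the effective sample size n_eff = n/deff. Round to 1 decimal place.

deff = 1 + (46 − 1)·0.123 = 1 + 5.535 = 6.535.
n_eff = 1150 / 6.535 = 176.0.

176.0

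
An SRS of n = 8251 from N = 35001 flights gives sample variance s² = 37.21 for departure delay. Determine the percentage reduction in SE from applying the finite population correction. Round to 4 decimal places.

12.5778

f = n/N = 8251/35001 = 0.23573612.
SE_no-fpc = √(s²/n) = 0.06715472; SE_fpc = √((1−f)s²/n) = 0.058708125.
Ratio = √(1−f) = 0.87422187. Reduction = 100·(1 − 0.87422187) = 12.5778%.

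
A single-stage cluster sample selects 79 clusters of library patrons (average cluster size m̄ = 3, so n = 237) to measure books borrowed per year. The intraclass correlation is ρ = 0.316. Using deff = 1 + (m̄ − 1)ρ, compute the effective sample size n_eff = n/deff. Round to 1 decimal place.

145.2

deff = 1 + (3 − 1)·0.316 = 1 + 0.632 = 1.632.
n_eff = 237 / 1.632 = 145.2.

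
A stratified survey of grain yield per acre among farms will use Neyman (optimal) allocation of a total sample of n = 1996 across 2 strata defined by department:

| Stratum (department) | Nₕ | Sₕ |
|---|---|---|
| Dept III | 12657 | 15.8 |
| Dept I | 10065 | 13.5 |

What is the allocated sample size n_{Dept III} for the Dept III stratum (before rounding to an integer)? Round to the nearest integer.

1188

Neyman allocation: nₕ = n·NₕSₕ / Σⱼ NⱼSⱼ.
Σ NⱼSⱼ = 12657·15.8 + 10065·13.5 = 335858.1.
n_{Dept III} = 1996·12657·15.8 / 335858.1 = 1188.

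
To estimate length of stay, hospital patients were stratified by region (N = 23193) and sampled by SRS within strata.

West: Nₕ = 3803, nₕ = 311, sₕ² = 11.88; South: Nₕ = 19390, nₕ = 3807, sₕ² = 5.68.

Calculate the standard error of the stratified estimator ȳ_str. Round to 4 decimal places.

0.0422

Var(ȳ_str) = Σₕ Wₕ²(1 − fₕ)sₕ²/nₕ with Wₕ = Nₕ/N, N = 23193.
West: Wₕ = 0.16397189; term = 0.16397189²·(1 − 0.08177754)·11.88/311 = 9.4306745 × 10^-4.
South: Wₕ = 0.83602811; term = 0.83602811²·(1 − 0.19633832)·5.68/3807 = 8.3807036 × 10^-4.
Sum = 0.0017811378.
SE = √(0.0017811378) = 0.0422.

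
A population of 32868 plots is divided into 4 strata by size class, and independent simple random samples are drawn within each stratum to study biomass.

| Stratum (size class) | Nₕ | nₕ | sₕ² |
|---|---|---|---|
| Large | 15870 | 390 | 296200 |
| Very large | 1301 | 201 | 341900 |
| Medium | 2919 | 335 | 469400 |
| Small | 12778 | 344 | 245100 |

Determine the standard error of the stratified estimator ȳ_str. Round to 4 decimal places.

Var(ȳ_str) = Σₕ Wₕ²(1 − fₕ)sₕ²/nₕ with Wₕ = Nₕ/N, N = 32868.
Large: Wₕ = 0.48284045; term = 0.48284045²·(1 − 0.02457467)·296200/390 = 172.71171.
Very large: Wₕ = 0.03958257; term = 0.03958257²·(1 − 0.15449654)·341900/201 = 2.2533387.
Medium: Wₕ = 0.08880978; term = 0.08880978²·(1 − 0.11476533)·469400/335 = 9.7831413.
Small: Wₕ = 0.38876719; term = 0.38876719²·(1 − 0.02692127)·245100/344 = 104.78812.
Sum = 289.53631.
SE = √(289.53631) = 17.0158.

17.0158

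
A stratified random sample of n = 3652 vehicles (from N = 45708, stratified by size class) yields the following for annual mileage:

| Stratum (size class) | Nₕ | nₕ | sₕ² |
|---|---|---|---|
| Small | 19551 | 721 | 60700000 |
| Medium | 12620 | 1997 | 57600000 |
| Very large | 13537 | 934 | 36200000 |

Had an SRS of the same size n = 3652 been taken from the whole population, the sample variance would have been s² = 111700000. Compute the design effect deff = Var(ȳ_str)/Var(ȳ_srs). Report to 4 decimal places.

Var(ȳ_str) = Σ Wₕ²(1−fₕ)sₕ²/nₕ with Wₕ = Nₕ/45708:
  Small: (19551/45708)²·(1−721/19551)·60700000/721 = 14835.025
  Medium: (12620/45708)²·(1−1997/12620)·57600000/1997 = 1850.8299
  Very large: (13537/45708)²·(1−934/13537)·36200000/934 = 3164.9993
  → Var(ȳ_str) = 19850.854.
Var(ȳ_srs) = (1 − 3652/45708)·111700000/3652 = 28142.207.
deff = 19850.854 / 28142.207 = 0.7054.

0.7054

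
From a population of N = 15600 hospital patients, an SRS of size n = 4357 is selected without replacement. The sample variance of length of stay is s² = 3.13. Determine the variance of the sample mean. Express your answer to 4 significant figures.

Under SRS without replacement, Var(ȳ) = (1 − f)·s²/n with f = n/N = 4357/15600 = 0.27929487.
Var(ȳ) = (1 − 0.27929487)·3.13/4357 = 0.72070513·7.1838421 × 10^-4 = 5.1774318 × 10^-4.

5.177 × 10^-4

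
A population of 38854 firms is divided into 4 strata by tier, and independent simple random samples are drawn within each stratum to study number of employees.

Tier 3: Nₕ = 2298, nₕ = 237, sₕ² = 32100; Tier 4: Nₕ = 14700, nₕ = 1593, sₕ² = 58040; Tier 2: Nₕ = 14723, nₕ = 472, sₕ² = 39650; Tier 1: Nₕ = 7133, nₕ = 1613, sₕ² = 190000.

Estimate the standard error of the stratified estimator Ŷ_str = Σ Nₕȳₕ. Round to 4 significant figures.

173000

Var(Ŷ_str) = Σₕ Nₕ²(1 − fₕ)sₕ²/nₕ.
Tier 3: 2298²·(1 − 237/2298)·32100/237 = 6.4148234 × 10^8.
Tier 4: 14700²·(1 − 1593/14700)·58040/1593 = 7.0199216 × 10^9.
Tier 2: 14723²·(1 − 472/14723)·39650/472 = 1.7625557 × 10^10.
Tier 1: 7133²·(1 − 1613/7133)·190000/1613 = 4.6379978 × 10^9.
Sum = 2.9924959 × 10^10.
SE = √(2.9924959 × 10^10) = 173000.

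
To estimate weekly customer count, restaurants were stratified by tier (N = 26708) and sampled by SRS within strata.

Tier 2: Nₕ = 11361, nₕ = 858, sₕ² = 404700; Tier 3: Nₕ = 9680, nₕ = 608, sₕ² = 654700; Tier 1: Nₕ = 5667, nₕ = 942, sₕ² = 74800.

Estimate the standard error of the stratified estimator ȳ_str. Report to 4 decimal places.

14.6441

Var(ȳ_str) = Σₕ Wₕ²(1 − fₕ)sₕ²/nₕ with Wₕ = Nₕ/N, N = 26708.
Tier 2: Wₕ = 0.42537816; term = 0.42537816²·(1 − 0.07552152)·404700/858 = 78.902926.
Tier 3: Wₕ = 0.36243822; term = 0.36243822²·(1 − 0.06280992)·654700/608 = 132.56669.
Tier 1: Wₕ = 0.21218362; term = 0.21218362²·(1 − 0.16622552)·74800/942 = 2.9807324.
Sum = 214.45035.
SE = √(214.45035) = 14.6441.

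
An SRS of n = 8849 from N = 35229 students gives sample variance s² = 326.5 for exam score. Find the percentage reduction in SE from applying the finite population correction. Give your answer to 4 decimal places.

f = n/N = 8849/35229 = 0.25118510.
SE_no-fpc = √(s²/n) = 0.19208546; SE_fpc = √((1−f)s²/n) = 0.16621941.
Ratio = √(1−f) = 0.86534091. Reduction = 100·(1 − 0.86534091) = 13.4659%.

13.4659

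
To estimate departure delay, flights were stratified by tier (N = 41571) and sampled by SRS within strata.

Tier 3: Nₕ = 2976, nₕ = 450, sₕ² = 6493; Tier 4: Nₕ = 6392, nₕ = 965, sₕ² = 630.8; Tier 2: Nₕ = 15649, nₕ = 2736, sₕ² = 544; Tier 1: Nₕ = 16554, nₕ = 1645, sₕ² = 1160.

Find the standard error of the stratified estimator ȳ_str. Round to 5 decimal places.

0.44704

Var(ȳ_str) = Σₕ Wₕ²(1 − fₕ)sₕ²/nₕ with Wₕ = Nₕ/N, N = 41571.
Tier 3: Wₕ = 0.07158837; term = 0.07158837²·(1 − 0.15120968)·6493/450 = 0.062765099.
Tier 4: Wₕ = 0.15376104; term = 0.15376104²·(1 − 0.15096996)·630.8/965 = 0.013121395.
Tier 2: Wₕ = 0.37644031; term = 0.37644031²·(1 − 0.17483545)·544/2736 = 0.023249606.
Tier 1: Wₕ = 0.39821029; term = 0.39821029²·(1 − 0.09937175)·1160/1645 = 0.10070768.
Sum = 0.19984378.
SE = √(0.19984378) = 0.44704.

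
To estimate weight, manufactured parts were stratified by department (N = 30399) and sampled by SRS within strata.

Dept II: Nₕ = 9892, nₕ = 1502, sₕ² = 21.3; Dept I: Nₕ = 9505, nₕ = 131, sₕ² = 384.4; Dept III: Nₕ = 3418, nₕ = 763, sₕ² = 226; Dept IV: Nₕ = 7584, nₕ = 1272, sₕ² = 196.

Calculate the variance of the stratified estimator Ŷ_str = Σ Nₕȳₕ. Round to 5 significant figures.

Var(Ŷ_str) = Σₕ Nₕ²(1 − fₕ)sₕ²/nₕ.
Dept II: 9892²·(1 − 1502/9892)·21.3/1502 = 1.1769438 × 10^6.
Dept I: 9505²·(1 − 131/9505)·384.4/131 = 2.6145031 × 10^8.
Dept III: 3418²·(1 − 763/3418)·226/763 = 2.6879457 × 10^6.
Dept IV: 7584²·(1 − 1272/7584)·196/1272 = 7.376227 × 10^6.
Sum = 2.7269143 × 10^8.

2.7269 × 10^8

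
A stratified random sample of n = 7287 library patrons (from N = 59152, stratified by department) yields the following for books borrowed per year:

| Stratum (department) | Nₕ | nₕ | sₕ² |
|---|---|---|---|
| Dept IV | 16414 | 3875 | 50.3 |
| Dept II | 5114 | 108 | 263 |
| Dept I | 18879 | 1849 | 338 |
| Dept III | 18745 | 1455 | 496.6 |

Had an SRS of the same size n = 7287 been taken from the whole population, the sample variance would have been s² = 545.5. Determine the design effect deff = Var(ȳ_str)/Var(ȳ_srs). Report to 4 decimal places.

1.0206

Var(ȳ_str) = Σ Wₕ²(1−fₕ)sₕ²/nₕ with Wₕ = Nₕ/59152:
  Dept IV: (16414/59152)²·(1−3875/16414)·50.3/3875 = 7.6354519 × 10^-4
  Dept II: (5114/59152)²·(1−108/5114)·263/108 = 0.017817415
  Dept I: (18879/59152)²·(1−1849/18879)·338/1849 = 0.01679711
  Dept III: (18745/59152)²·(1−1455/18745)·496.6/1455 = 0.031614425
  → Var(ȳ_str) = 0.066992495.
Var(ȳ_srs) = (1 − 7287/59152)·545.5/7287 = 0.065637334.
deff = 0.066992495 / 0.065637334 = 1.0206.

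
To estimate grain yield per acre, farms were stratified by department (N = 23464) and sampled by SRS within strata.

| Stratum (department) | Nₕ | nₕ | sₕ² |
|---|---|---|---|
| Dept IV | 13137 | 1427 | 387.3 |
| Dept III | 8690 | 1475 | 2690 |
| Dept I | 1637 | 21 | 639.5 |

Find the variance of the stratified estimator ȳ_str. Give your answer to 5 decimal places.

Var(ȳ_str) = Σₕ Wₕ²(1 − fₕ)sₕ²/nₕ with Wₕ = Nₕ/N, N = 23464.
Dept IV: Wₕ = 0.55987896; term = 0.55987896²·(1 − 0.10862450)·387.3/1427 = 0.075835494.
Dept III: Wₕ = 0.37035459; term = 0.37035459²·(1 − 0.16973533)·2690/1475 = 0.20768841.
Dept I: Wₕ = 0.06976645; term = 0.06976645²·(1 − 0.01282834)·639.5/21 = 0.14632118.
Sum = 0.42984508.

0.42985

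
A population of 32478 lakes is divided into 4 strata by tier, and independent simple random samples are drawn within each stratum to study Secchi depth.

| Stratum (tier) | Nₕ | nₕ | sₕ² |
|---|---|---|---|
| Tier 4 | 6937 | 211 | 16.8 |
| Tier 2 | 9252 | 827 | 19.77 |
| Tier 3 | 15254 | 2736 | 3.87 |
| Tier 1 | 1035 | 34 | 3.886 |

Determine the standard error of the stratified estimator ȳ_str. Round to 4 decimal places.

0.0752

Var(ȳ_str) = Σₕ Wₕ²(1 − fₕ)sₕ²/nₕ with Wₕ = Nₕ/N, N = 32478.
Tier 4: Wₕ = 0.21359074; term = 0.21359074²·(1 − 0.03041661)·16.8/211 = 0.0035218984.
Tier 2: Wₕ = 0.28486976; term = 0.28486976²·(1 − 0.08938608)·19.77/827 = 0.001766559.
Tier 3: Wₕ = 0.46967178; term = 0.46967178²·(1 − 0.17936279)·3.87/2736 = 2.5605603 × 10^-4.
Tier 1: Wₕ = 0.03186773; term = 0.03186773²·(1 − 0.03285024)·3.886/34 = 1.1225863 × 10^-4.
Sum = 0.0056567721.
SE = √(0.0056567721) = 0.0752.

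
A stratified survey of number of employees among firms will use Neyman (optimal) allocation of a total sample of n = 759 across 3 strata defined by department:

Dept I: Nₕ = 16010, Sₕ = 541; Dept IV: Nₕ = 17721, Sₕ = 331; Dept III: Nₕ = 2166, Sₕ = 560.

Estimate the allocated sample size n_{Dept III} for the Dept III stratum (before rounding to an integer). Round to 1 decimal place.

58.5

Neyman allocation: nₕ = n·NₕSₕ / Σⱼ NⱼSⱼ.
Σ NⱼSⱼ = 16010·541 + 17721·331 + 2166·560 = 1.5740021 × 10^7.
n_{Dept III} = 759·2166·560 / (1.5740021 × 10^7) = 58.5.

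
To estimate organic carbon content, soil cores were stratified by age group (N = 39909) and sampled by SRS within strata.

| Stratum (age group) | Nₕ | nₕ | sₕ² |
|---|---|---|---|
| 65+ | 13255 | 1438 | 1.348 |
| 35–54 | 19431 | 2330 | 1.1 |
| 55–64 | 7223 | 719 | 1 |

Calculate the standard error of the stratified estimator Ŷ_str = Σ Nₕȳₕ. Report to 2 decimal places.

607.49

Var(Ŷ_str) = Σₕ Nₕ²(1 − fₕ)sₕ²/nₕ.
65+: 13255²·(1 − 1438/13255)·1.348/1438 = 146831.07.
35–54: 19431²·(1 − 2330/19431)·1.1/2330 = 156874.89.
55–64: 7223²·(1 − 719/7223)·1/719 = 65338.515.
Sum = 369044.48.
SE = √(369044.48) = 607.49.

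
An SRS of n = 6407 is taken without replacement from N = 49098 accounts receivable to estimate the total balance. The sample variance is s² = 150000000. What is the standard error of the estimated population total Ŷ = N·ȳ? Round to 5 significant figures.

7.0052 × 10^6

Var(Ŷ) = N²·Var(ȳ) = N²·(1 − n/N)·s²/n.
f = 6407/49098 = 0.13049411; Var(ȳ) = 0.86950589·150000000/6407 = 20356.779.
Var(Ŷ) = 49098² · 20356.779 = 4.9072328 × 10^13.
SE(Ŷ) = √(4.9072328 × 10^13) = 7.0052 × 10^6.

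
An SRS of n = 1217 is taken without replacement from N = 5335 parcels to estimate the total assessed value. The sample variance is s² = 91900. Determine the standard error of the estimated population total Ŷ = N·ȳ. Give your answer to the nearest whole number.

Var(Ŷ) = N²·Var(ȳ) = N²·(1 − n/N)·s²/n.
f = 1217/5335 = 0.22811621; Var(ȳ) = 0.77188379·91900/1217 = 58.287691.
Var(Ŷ) = 5335² · 58.287691 = 1.6589974 × 10^9.
SE(Ŷ) = √(1.6589974 × 10^9) = 40731.

40731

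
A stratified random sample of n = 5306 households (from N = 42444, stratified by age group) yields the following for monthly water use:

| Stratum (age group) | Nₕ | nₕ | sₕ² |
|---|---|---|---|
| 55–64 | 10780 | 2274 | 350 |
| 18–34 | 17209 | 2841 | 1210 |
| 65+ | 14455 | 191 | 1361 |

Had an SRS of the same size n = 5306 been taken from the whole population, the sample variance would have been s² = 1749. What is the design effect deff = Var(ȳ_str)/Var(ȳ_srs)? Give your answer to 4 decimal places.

Var(ȳ_str) = Σ Wₕ²(1−fₕ)sₕ²/nₕ with Wₕ = Nₕ/42444:
  55–64: (10780/42444)²·(1−2274/10780)·350/2274 = 0.0078341
  18–34: (17209/42444)²·(1−2841/17209)·1210/2841 = 0.05845659
  65+: (14455/42444)²·(1−191/14455)·1361/191 = 0.81555184
  → Var(ȳ_str) = 0.88184253.
Var(ȳ_srs) = (1 − 5306/42444)·1749/5306 = 0.2884196.
deff = 0.88184253 / 0.2884196 = 3.0575.

3.0575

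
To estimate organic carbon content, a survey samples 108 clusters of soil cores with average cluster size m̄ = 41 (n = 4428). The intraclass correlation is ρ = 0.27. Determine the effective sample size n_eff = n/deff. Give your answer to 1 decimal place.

375.3

deff = 1 + (41 − 1)·0.27 = 1 + 10.8 = 11.8.
n_eff = 4428 / 11.8 = 375.3.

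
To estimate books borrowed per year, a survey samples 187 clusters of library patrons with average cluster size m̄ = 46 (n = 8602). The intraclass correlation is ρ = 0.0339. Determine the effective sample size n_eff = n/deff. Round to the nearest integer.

3406

deff = 1 + (46 − 1)·0.0339 = 1 + 1.5255 = 2.5255.
n_eff = 8602 / 2.5255 = 3406.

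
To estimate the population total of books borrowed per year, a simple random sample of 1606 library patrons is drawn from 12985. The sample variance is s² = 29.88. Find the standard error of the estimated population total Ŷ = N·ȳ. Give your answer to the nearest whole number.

1658

Var(Ŷ) = N²·Var(ȳ) = N²·(1 − n/N)·s²/n.
f = 1606/12985 = 0.12368117; Var(ȳ) = 0.87631883·29.88/1606 = 0.016304114.
Var(Ŷ) = 12985² · 0.016304114 = 2.7490403 × 10^6.
SE(Ŷ) = √(2.7490403 × 10^6) = 1658.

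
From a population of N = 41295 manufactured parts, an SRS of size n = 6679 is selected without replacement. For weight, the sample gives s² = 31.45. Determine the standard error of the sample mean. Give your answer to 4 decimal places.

0.0628

Under SRS without replacement, Var(ȳ) = (1 − f)·s²/n with f = n/N = 6679/41295 = 0.16173871.
Var(ȳ) = (1 − 0.16173871)·31.45/6679 = 0.83826129·0.0047087887 = 0.0039471953.
SE(ȳ) = √(0.0039471953) = 0.0628.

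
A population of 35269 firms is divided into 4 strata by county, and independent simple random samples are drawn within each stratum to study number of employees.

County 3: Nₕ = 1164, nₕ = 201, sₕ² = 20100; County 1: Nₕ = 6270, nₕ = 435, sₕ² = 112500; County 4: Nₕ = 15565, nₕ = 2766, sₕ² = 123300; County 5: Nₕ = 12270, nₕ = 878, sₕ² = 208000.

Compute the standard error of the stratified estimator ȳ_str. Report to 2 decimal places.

6.44

Var(ȳ_str) = Σₕ Wₕ²(1 − fₕ)sₕ²/nₕ with Wₕ = Nₕ/N, N = 35269.
County 3: Wₕ = 0.03300349; term = 0.03300349²·(1 − 0.17268041)·20100/201 = 0.090114147.
County 1: Wₕ = 0.17777652; term = 0.17777652²·(1 − 0.06937799)·112500/435 = 7.6065088.
County 4: Wₕ = 0.44132241; term = 0.44132241²·(1 − 0.17770639)·123300/2766 = 7.1392037.
County 5: Wₕ = 0.34789759; term = 0.34789759²·(1 − 0.07155664)·208000/878 = 26.621166.
Sum = 41.456993.
SE = √(41.456993) = 6.44.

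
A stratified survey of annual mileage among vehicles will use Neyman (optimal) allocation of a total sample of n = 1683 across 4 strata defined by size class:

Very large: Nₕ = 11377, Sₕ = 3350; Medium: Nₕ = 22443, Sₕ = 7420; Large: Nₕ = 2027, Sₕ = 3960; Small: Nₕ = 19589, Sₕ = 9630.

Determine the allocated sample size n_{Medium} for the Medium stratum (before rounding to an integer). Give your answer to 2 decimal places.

698.38

Neyman allocation: nₕ = n·NₕSₕ / Σⱼ NⱼSⱼ.
Σ NⱼSⱼ = 11377·3350 + 22443·7420 + 2027·3960 + 19589·9630 = 4.01309 × 10^8.
n_{Medium} = 1683·22443·7420 / (4.01309 × 10^8) = 698.38.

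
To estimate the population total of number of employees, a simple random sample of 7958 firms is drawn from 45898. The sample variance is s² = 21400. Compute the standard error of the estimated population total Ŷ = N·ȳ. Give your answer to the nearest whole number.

Var(Ŷ) = N²·Var(ȳ) = N²·(1 − n/N)·s²/n.
f = 7958/45898 = 0.17338446; Var(ȳ) = 0.82661554·21400/7958 = 2.2228666.
Var(Ŷ) = 45898² · 2.2228666 = 4.6827495 × 10^9.
SE(Ŷ) = √(4.6827495 × 10^9) = 68431.

68431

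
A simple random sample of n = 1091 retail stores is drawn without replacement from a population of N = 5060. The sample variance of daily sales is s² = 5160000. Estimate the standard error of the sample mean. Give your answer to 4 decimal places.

60.9085

Under SRS without replacement, Var(ȳ) = (1 − f)·s²/n with f = n/N = 1091/5060 = 0.21561265.
Var(ȳ) = (1 − 0.21561265)·5160000/1091 = 0.78438735·4729.6059 = 3709.843.
SE(ȳ) = √(3709.843) = 60.9085.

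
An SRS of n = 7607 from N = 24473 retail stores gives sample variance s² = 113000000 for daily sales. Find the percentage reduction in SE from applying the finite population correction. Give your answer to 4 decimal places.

16.9839

f = n/N = 7607/24473 = 0.31083235.
SE_no-fpc = √(s²/n) = 121.88002; SE_fpc = √((1−f)s²/n) = 101.18007.
Ratio = √(1−f) = 0.83016122. Reduction = 100·(1 − 0.83016122) = 16.9839%.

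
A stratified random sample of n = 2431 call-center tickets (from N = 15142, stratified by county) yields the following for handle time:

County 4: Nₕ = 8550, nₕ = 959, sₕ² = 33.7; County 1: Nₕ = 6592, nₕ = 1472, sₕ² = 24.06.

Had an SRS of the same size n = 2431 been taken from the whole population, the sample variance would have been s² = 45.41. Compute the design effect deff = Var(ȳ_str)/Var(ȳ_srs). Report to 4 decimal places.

0.7878

Var(ȳ_str) = Σ Wₕ²(1−fₕ)sₕ²/nₕ with Wₕ = Nₕ/15142:
  County 4: (8550/15142)²·(1−959/8550)·33.7/959 = 0.0099474077
  County 1: (6592/15142)²·(1−1472/6592)·24.06/1472 = 0.0024060713
  → Var(ȳ_str) = 0.012353479.
Var(ȳ_srs) = (1 − 2431/15142)·45.41/2431 = 0.015680612.
deff = 0.012353479 / 0.015680612 = 0.7878.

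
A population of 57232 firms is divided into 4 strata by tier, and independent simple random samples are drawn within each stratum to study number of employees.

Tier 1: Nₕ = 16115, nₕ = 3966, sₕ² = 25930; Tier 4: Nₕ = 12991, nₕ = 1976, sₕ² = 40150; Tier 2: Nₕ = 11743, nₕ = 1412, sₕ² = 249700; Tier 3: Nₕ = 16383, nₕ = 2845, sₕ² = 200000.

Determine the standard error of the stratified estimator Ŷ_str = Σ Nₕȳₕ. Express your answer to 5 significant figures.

Var(Ŷ_str) = Σₕ Nₕ²(1 − fₕ)sₕ²/nₕ.
Tier 1: 16115²·(1 − 3966/16115)·25930/3966 = 1.2800315 × 10^9.
Tier 4: 12991²·(1 − 1976/12991)·40150/1976 = 2.90754 × 10^9.
Tier 2: 11743²·(1 − 1412/11743)·249700/1412 = 2.1453851 × 10^10.
Tier 3: 16383²·(1 − 2845/16383)·200000/2845 = 1.5591779 × 10^10.
Sum = 4.1233202 × 10^10.
SE = √(4.1233202 × 10^10) = 203060.

203060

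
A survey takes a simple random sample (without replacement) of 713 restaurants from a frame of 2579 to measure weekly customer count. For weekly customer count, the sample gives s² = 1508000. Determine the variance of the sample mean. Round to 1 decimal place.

Under SRS without replacement, Var(ȳ) = (1 − f)·s²/n with f = n/N = 713/2579 = 0.27646375.
Var(ȳ) = (1 − 0.27646375)·1508000/713 = 0.72353625·2115.007 = 1530.2843.

1530.3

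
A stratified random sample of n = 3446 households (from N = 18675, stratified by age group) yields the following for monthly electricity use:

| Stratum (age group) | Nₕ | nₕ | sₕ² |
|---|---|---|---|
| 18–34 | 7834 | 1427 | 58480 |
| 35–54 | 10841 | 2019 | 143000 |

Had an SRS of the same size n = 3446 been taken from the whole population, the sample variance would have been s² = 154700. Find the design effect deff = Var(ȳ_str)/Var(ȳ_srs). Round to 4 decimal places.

0.6917

Var(ȳ_str) = Σ Wₕ²(1−fₕ)sₕ²/nₕ with Wₕ = Nₕ/18675:
  18–34: (7834/18675)²·(1−1427/7834)·58480/1427 = 5.8979415
  35–54: (10841/18675)²·(1−2019/10841)·143000/2019 = 19.422937
  → Var(ȳ_str) = 25.320879.
Var(ȳ_srs) = (1 − 3446/18675)·154700/3446 = 36.608827.
deff = 25.320879 / 36.608827 = 0.6917.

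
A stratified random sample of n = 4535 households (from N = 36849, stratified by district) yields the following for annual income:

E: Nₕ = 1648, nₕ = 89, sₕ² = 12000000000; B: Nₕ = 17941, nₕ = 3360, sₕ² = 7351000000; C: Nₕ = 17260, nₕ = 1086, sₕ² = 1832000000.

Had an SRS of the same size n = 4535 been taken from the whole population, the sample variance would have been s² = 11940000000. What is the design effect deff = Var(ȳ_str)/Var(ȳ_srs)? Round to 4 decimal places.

0.4433

Var(ȳ_str) = Σ Wₕ²(1−fₕ)sₕ²/nₕ with Wₕ = Nₕ/36849:
  E: (1648/36849)²·(1−89/1648)·12000000000/89 = 255119.2
  B: (17941/36849)²·(1−3360/17941)·7351000000/3360 = 421492.34
  C: (17260/36849)²·(1−1086/17260)·1832000000/1086 = 346818.66
  → Var(ȳ_str) = 1.0234302 × 10^6.
Var(ȳ_srs) = (1 − 4535/36849)·11940000000/4535 = 2.3088305 × 10^6.
deff = (1.0234302 × 10^6) / (2.3088305 × 10^6) = 0.4433.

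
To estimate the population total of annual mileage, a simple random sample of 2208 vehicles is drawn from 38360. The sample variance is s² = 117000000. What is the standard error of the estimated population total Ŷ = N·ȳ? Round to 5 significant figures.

8.5723 × 10^6

Var(Ŷ) = N²·Var(ȳ) = N²·(1 − n/N)·s²/n.
f = 2208/38360 = 0.05755996; Var(ȳ) = 0.94244004·117000000/2208 = 49939.078.
Var(Ŷ) = 38360² · 49939.078 = 7.3484834 × 10^13.
SE(Ŷ) = √(7.3484834 × 10^13) = 8.5723 × 10^6.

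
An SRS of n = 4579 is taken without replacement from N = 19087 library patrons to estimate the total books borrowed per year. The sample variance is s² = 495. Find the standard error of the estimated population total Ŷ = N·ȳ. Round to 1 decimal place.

5471.3

Var(Ŷ) = N²·Var(ȳ) = N²·(1 − n/N)·s²/n.
f = 4579/19087 = 0.23990150; Var(ȳ) = 0.76009850·495/4579 = 0.082168324.
Var(Ŷ) = 19087² · 0.082168324 = 2.9935035 × 10^7.
SE(Ŷ) = √(2.9935035 × 10^7) = 5471.3.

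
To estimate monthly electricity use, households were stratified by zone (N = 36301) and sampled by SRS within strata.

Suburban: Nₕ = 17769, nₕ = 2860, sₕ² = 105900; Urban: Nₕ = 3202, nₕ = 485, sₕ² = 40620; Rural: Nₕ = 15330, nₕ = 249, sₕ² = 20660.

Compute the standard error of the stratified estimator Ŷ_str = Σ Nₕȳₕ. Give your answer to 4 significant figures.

Var(Ŷ_str) = Σₕ Nₕ²(1 − fₕ)sₕ²/nₕ.
Suburban: 17769²·(1 − 2860/17769)·105900/2860 = 9.8093771 × 10^9.
Urban: 3202²·(1 − 485/3202)·40620/485 = 7.2863352 × 10^8.
Rural: 15330²·(1 − 249/15330)·20660/249 = 1.9182414 × 10^10.
Sum = 2.9720425 × 10^10.
SE = √(2.9720425 × 10^10) = 172400.

172400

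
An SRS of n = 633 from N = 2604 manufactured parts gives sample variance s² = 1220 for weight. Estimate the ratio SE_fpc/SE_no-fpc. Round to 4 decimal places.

f = n/N = 633/2604 = 0.24308756.
SE_no-fpc = √(s²/n) = 1.3882832; SE_fpc = √((1−f)s²/n) = 1.2078163.
Ratio = √(1−f) = 0.87000715.

0.8700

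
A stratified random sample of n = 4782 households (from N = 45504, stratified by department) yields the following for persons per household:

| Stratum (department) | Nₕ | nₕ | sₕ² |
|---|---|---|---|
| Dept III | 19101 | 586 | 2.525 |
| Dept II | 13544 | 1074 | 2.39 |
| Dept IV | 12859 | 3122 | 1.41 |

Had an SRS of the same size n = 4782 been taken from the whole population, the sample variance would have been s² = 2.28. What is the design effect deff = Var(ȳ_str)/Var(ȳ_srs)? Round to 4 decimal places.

Var(ȳ_str) = Σ Wₕ²(1−fₕ)sₕ²/nₕ with Wₕ = Nₕ/45504:
  Dept III: (19101/45504)²·(1−586/19101)·2.525/586 = 7.3594344 × 10^-4
  Dept II: (13544/45504)²·(1−1074/13544)·2.39/1074 = 1.8151306 × 10^-4
  Dept IV: (12859/45504)²·(1−3122/12859)·1.41/3122 = 2.7309857 × 10^-5
  → Var(ȳ_str) = 9.4476636 × 10^-4.
Var(ȳ_srs) = (1 − 4782/45504)·2.28/4782 = 4.2668247 × 10^-4.
deff = (9.4476636 × 10^-4) / (4.2668247 × 10^-4) = 2.2142.

2.2142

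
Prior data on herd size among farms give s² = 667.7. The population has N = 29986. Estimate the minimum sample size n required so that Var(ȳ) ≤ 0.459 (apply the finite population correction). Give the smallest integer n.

Without fpc, n₀ = s²/D = 667.7/0.459 = 1454.6841.
With fpc, (1 − n/N)·s²/n ≤ D requires n ≥ n₀/(1 + n₀/N) = 1454.6841/(1 + 1454.6841/29986) = 1387.3794.
Rounding up, n = 1388.

1388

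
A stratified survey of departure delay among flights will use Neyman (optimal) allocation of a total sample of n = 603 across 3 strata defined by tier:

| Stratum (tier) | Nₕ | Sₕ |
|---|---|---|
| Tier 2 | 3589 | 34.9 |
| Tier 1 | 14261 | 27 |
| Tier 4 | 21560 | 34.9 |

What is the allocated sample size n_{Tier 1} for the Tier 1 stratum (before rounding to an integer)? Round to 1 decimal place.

Neyman allocation: nₕ = n·NₕSₕ / Σⱼ NⱼSⱼ.
Σ NⱼSⱼ = 3589·34.9 + 14261·27 + 21560·34.9 = 1.2627471 × 10^6.
n_{Tier 1} = 603·14261·27 / (1.2627471 × 10^6) = 183.9.

183.9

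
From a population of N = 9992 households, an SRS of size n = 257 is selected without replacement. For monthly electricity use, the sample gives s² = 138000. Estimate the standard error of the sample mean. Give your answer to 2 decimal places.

Under SRS without replacement, Var(ȳ) = (1 − f)·s²/n with f = n/N = 257/9992 = 0.02572058.
Var(ȳ) = (1 − 0.02572058)·138000/257 = 0.97427942·536.96498 = 523.15393.
SE(ȳ) = √(523.15393) = 22.87.

22.87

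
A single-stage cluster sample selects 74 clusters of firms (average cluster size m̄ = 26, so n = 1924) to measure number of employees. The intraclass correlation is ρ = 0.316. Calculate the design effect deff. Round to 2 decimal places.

8.90

deff = 1 + (26 − 1)·0.316 = 1 + 7.9 = 8.9.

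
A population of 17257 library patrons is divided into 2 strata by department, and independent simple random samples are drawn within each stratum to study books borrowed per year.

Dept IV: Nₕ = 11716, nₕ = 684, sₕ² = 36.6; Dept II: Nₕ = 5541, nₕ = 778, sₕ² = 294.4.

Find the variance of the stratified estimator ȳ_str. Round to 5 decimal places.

Var(ȳ_str) = Σₕ Wₕ²(1 − fₕ)sₕ²/nₕ with Wₕ = Nₕ/N, N = 17257.
Dept IV: Wₕ = 0.67891290; term = 0.67891290²·(1 − 0.05838170)·36.6/684 = 0.023223518.
Dept II: Wₕ = 0.32108710; term = 0.32108710²·(1 − 0.14040787)·294.4/778 = 0.033534848.
Sum = 0.056758366.

0.05676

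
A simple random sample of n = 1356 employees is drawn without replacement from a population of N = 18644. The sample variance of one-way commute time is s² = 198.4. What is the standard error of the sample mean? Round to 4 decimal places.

Under SRS without replacement, Var(ȳ) = (1 − f)·s²/n with f = n/N = 1356/18644 = 0.07273117.
Var(ȳ) = (1 − 0.07273117)·198.4/1356 = 0.92726883·0.14631268 = 0.13567119.
SE(ȳ) = √(0.13567119) = 0.3683.

0.3683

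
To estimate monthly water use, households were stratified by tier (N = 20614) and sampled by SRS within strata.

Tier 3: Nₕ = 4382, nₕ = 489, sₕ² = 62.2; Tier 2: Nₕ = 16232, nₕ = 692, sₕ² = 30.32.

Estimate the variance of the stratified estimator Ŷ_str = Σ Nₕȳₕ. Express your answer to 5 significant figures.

1.3222 × 10^7

Var(Ŷ_str) = Σₕ Nₕ²(1 − fₕ)sₕ²/nₕ.
Tier 3: 4382²·(1 − 489/4382)·62.2/489 = 2.1698929 × 10^6.
Tier 2: 16232²·(1 − 692/16232)·30.32/692 = 1.1052134 × 10^7.
Sum = 1.3222027 × 10^7.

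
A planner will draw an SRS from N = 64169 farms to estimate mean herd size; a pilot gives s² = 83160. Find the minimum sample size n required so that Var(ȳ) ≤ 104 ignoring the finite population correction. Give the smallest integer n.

800

Without fpc, n₀ = s²/D = 83160/104 = 799.6154.
Rounding up, n = 800.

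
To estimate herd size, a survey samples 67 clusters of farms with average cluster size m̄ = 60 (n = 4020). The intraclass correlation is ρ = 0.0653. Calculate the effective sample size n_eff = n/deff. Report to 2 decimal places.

deff = 1 + (60 − 1)·0.0653 = 1 + 3.8527 = 4.8527.
n_eff = 4020 / 4.8527 = 828.40.

828.40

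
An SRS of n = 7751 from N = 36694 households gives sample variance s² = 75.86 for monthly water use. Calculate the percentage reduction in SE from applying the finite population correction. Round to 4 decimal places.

11.1875

f = n/N = 7751/36694 = 0.21123344.
SE_no-fpc = √(s²/n) = 0.098929896; SE_fpc = √((1−f)s²/n) = 0.087862144.
Ratio = √(1−f) = 0.88812530. Reduction = 100·(1 − 0.88812530) = 11.1875%.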